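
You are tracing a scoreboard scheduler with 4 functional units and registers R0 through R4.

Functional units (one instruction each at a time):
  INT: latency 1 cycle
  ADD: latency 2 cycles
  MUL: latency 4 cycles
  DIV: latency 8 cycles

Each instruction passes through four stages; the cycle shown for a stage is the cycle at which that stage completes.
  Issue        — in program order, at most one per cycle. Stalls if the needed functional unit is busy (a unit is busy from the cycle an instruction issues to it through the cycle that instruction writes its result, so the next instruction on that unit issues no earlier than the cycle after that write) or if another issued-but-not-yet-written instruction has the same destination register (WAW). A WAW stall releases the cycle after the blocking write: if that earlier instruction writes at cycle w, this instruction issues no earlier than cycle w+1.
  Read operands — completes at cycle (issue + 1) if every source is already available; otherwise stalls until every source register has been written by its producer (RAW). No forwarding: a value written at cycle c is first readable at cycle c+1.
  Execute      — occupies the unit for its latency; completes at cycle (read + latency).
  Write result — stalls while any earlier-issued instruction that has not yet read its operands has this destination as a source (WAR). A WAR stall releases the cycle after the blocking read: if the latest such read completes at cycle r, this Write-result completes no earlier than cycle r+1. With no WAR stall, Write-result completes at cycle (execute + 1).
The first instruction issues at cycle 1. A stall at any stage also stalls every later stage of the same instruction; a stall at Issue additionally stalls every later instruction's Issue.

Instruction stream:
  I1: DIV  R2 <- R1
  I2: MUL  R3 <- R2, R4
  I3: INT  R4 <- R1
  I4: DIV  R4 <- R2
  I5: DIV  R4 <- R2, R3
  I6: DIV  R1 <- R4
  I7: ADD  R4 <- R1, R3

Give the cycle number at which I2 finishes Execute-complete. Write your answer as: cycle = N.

cycle = 16

[1] I1 issues→DIV
[2] I1 reads | I2 issues→MUL
[3] I3 issues→INT
[4] I3 reads
[5] I3 exec-done
[10] I1 exec-done
[11] I1 writes R2
[12] I2 reads
[13] I3 writes R4
[14] I4 issues→DIV
[15] I4 reads
[16] I2 exec-done
[17] I2 writes R3
[23] I4 exec-done
[24] I4 writes R4
[25] I5 issues→DIV
[26] I5 reads
[34] I5 exec-done
[35] I5 writes R4
[36] I6 issues→DIV
[37] I6 reads | I7 issues→ADD
[45] I6 exec-done
[46] I6 writes R1
[47] I7 reads
[49] I7 exec-done
[50] I7 writes R4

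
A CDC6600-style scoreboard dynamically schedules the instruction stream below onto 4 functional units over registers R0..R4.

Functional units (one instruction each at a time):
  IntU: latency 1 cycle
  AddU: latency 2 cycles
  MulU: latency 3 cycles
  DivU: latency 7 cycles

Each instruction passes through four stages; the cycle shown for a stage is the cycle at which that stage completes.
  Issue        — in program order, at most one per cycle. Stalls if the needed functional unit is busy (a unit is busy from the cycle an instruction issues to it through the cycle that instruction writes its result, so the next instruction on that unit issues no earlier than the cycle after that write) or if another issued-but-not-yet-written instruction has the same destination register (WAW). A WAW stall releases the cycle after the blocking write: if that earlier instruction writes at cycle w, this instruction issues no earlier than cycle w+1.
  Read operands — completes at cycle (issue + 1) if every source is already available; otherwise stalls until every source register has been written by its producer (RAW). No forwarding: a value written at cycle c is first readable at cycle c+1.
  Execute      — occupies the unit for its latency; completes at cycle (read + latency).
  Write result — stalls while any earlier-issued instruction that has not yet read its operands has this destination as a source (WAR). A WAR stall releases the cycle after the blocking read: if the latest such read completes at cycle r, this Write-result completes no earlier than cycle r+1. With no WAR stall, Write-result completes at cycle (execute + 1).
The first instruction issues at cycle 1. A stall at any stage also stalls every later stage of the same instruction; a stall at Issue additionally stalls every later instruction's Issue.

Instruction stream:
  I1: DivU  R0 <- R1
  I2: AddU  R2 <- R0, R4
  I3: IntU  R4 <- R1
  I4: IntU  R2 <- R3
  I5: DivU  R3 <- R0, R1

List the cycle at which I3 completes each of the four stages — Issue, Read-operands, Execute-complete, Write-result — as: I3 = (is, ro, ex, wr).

1) issue 1, read 2, done 9, write 10
2) issue 2, read 11, done 13, write 14  <RAW R0: wait I1 write@10>
3) issue 3, read 4, done 5, write 12  <WAR R4: wait I2 read@11>
4) issue 15, read 16, done 17, write 18  <WAW R2: wait I2 write@14>
5) issue 16, read 17, done 24, write 25

I3 = (3, 4, 5, 12)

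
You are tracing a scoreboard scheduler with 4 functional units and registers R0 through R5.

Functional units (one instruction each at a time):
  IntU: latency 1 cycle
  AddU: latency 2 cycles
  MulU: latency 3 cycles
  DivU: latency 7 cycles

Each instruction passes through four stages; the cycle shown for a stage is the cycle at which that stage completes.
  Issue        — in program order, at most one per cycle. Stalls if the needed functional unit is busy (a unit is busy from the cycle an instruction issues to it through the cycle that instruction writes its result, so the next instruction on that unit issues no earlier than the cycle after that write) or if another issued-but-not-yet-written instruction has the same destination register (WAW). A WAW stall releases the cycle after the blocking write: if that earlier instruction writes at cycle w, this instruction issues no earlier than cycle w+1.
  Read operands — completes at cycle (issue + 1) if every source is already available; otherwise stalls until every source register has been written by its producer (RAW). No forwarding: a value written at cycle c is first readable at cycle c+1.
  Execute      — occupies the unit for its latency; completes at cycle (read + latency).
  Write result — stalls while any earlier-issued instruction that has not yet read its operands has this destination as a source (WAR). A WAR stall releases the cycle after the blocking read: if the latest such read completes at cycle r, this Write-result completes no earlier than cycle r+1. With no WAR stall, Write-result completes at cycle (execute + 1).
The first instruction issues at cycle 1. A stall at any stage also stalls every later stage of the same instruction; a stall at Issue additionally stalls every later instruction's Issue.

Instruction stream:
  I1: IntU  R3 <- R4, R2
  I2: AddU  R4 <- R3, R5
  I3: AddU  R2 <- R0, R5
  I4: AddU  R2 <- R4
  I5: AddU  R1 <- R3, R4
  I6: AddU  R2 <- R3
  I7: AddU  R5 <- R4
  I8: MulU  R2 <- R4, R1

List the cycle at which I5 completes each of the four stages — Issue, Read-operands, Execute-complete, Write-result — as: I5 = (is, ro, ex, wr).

cycle 1: I1→IntU
cycle 2: I1 RO, I2→AddU
cycle 3: I1 EX
cycle 4: I1 WR R3
cycle 5: I2 RO
cycle 7: I2 EX
cycle 8: I2 WR R4
cycle 9: I3→AddU
cycle 10: I3 RO
cycle 12: I3 EX
cycle 13: I3 WR R2
cycle 14: I4→AddU
cycle 15: I4 RO
cycle 17: I4 EX
cycle 18: I4 WR R2
cycle 19: I5→AddU
cycle 20: I5 RO
cycle 22: I5 EX
cycle 23: I5 WR R1
cycle 24: I6→AddU
cycle 25: I6 RO
cycle 27: I6 EX
cycle 28: I6 WR R2
cycle 29: I7→AddU
cycle 30: I7 RO, I8→MulU
cycle 31: I8 RO
cycle 32: I7 EX
cycle 33: I7 WR R5
cycle 34: I8 EX
cycle 35: I8 WR R2

I5 = (19, 20, 22, 23)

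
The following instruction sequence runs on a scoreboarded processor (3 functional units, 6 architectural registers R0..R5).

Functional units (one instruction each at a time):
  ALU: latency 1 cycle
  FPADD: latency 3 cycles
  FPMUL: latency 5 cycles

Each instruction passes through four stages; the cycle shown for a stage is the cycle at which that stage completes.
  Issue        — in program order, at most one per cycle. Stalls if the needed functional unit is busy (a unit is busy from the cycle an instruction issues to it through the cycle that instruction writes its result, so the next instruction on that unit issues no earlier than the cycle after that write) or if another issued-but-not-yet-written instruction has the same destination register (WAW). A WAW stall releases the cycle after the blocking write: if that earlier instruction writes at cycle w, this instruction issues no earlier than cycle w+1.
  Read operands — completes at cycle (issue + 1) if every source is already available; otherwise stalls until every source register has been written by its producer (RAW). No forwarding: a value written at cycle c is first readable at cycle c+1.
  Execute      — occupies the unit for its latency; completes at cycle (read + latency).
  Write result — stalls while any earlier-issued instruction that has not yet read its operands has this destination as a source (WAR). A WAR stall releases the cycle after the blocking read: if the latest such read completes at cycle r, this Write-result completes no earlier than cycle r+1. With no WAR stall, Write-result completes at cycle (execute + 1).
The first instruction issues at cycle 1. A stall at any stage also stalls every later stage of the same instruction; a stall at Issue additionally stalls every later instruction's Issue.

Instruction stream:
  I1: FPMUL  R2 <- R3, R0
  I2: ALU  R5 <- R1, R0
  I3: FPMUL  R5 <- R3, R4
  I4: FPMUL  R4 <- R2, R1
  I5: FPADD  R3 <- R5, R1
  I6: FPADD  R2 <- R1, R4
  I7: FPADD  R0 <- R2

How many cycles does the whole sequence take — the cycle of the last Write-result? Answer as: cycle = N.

I1 -> (1, 2, 7, 8)
I2 -> (2, 3, 4, 5)
I3 -> (9, 10, 15, 16)  // struct: FPMUL busy until I1 writes@8
I4 -> (17, 18, 23, 24)  // struct: FPMUL busy until I3 writes@16
I5 -> (18, 19, 22, 23)
I6 -> (24, 25, 28, 29)  // struct: FPADD busy until I5 writes@23
I7 -> (30, 31, 34, 35)  // struct: FPADD busy until I6 writes@29

cycle = 35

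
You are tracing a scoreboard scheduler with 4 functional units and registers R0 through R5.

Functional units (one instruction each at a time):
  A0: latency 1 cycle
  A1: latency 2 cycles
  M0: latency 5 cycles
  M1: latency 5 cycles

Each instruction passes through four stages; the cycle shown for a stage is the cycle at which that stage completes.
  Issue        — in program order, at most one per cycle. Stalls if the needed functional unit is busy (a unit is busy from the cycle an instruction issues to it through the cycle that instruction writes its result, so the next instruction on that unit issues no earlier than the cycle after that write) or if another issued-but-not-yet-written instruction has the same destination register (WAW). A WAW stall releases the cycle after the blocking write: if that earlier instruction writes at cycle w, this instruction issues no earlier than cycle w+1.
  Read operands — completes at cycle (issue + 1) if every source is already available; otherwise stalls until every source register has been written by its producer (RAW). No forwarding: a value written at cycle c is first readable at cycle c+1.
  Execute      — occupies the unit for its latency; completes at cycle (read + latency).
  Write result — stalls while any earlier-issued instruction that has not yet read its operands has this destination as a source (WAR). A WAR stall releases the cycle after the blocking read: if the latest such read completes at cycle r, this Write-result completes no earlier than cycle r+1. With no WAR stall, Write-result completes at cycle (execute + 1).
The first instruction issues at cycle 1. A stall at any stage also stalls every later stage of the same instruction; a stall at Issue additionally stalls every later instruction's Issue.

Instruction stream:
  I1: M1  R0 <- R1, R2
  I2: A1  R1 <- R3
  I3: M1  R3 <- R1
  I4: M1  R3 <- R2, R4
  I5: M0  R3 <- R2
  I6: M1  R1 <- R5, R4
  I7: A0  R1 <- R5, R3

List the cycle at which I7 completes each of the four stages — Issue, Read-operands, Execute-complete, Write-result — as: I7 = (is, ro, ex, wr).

I7 = (34, 35, 36, 37)

1) issue 1, read 2, done 7, write 8
2) issue 2, read 3, done 5, write 6
3) issue 9, read 10, done 15, write 16  <struct: M1 busy until I1 writes@8>
4) issue 17, read 18, done 23, write 24  <struct: M1 busy until I3 writes@16>
5) issue 25, read 26, done 31, write 32  <WAW R3: wait I4 write@24>
6) issue 26, read 27, done 32, write 33
7) issue 34, read 35, done 36, write 37  <WAW R1: wait I6 write@33>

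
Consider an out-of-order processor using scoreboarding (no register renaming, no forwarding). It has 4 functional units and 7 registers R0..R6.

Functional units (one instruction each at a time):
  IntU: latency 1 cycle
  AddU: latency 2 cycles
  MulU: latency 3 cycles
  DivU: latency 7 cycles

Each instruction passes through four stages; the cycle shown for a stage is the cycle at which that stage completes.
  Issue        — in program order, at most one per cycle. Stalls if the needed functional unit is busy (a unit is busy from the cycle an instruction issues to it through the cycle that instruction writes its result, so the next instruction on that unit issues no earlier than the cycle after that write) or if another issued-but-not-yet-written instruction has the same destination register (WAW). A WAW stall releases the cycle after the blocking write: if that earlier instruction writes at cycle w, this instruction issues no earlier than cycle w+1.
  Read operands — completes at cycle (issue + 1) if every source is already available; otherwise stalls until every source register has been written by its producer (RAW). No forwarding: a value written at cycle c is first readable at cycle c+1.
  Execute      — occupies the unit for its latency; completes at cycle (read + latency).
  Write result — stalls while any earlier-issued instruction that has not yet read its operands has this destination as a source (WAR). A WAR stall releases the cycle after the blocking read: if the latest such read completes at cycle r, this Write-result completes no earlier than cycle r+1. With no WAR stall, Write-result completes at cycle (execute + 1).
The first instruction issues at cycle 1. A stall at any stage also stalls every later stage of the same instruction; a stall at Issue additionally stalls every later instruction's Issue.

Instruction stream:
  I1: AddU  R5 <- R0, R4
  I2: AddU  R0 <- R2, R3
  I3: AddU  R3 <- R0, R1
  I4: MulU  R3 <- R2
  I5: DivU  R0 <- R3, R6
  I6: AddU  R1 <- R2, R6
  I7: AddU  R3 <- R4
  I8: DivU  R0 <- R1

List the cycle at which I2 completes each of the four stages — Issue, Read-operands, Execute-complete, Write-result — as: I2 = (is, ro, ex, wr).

I1  is:1  ro:2  ex:4  wr:5
I2  is:6  ro:7  ex:9  wr:10  — struct: AddU busy until I1 writes@5
I3  is:11  ro:12  ex:14  wr:15  — struct: AddU busy until I2 writes@10
I4  is:16  ro:17  ex:20  wr:21  — WAW R3: wait I3 write@15
I5  is:17  ro:22  ex:29  wr:30  — RAW R3: wait I4 write@21
I6  is:18  ro:19  ex:21  wr:22
I7  is:23  ro:24  ex:26  wr:27  — struct: AddU busy until I6 writes@22
I8  is:31  ro:32  ex:39  wr:40  — struct: DivU busy until I5 writes@30

I2 = (6, 7, 9, 10)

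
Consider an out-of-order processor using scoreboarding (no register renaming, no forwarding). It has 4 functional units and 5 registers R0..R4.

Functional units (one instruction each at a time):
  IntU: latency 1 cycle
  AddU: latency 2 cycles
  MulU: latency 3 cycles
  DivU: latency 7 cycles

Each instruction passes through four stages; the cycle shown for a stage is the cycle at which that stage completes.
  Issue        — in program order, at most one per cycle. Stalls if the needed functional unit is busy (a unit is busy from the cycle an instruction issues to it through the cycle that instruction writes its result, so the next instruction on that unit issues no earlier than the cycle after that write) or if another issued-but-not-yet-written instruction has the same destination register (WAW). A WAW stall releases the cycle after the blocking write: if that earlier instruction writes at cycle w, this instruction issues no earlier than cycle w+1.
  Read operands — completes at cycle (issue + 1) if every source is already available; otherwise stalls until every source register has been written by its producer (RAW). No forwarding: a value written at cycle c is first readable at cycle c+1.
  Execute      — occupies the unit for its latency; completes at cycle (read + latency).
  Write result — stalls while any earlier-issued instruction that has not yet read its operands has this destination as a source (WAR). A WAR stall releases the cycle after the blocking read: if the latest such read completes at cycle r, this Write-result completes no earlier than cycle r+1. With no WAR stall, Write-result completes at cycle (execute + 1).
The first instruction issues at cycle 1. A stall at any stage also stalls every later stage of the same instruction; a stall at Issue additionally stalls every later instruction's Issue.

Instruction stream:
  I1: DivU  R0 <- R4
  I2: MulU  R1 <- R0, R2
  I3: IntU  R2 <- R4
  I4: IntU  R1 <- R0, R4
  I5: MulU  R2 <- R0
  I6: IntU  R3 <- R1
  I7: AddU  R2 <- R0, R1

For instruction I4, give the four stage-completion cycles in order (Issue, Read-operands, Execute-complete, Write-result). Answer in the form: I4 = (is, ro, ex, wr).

I1: IS=1 RO=2 EX=9 WR=10
I2: IS=2 RO=11 EX=14 WR=15  [RAW R0: wait I1 write@10]
I3: IS=3 RO=4 EX=5 WR=12  [WAR R2: wait I2 read@11]
I4: IS=16 RO=17 EX=18 WR=19  [WAW R1: wait I2 write@15]
I5: IS=17 RO=18 EX=21 WR=22
I6: IS=20 RO=21 EX=22 WR=23  [struct: IntU busy until I4 writes@19]
I7: IS=23 RO=24 EX=26 WR=27  [WAW R2: wait I5 write@22]

I4 = (16, 17, 18, 19)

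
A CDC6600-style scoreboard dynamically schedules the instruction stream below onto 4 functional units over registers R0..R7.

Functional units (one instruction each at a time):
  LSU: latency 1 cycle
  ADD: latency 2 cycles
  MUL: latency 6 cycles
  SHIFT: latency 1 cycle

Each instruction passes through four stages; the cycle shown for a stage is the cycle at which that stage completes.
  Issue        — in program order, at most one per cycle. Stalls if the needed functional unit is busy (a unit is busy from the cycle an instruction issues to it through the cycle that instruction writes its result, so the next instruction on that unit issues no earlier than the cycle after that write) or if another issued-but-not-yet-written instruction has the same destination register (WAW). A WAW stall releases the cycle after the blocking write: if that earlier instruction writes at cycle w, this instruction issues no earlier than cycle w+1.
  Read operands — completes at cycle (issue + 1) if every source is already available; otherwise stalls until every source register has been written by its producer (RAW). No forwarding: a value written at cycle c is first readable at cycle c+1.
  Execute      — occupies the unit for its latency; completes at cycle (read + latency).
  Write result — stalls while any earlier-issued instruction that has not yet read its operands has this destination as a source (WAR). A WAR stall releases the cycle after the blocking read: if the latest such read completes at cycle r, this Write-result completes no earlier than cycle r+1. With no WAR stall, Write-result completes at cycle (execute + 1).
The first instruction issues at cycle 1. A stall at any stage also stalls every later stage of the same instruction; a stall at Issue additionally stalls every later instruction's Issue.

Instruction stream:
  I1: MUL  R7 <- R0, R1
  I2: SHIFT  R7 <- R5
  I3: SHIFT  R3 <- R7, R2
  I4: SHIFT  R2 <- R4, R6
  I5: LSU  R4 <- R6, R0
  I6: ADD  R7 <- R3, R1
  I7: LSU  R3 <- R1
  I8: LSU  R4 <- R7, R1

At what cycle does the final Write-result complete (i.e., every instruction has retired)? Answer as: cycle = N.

cycle = 30

I1  is:1  ro:2  ex:8  wr:9
I2  is:10  ro:11  ex:12  wr:13  — WAW R7: wait I1 write@9
I3  is:14  ro:15  ex:16  wr:17  — struct: SHIFT busy until I2 writes@13
I4  is:18  ro:19  ex:20  wr:21  — struct: SHIFT busy until I3 writes@17
I5  is:19  ro:20  ex:21  wr:22
I6  is:20  ro:21  ex:23  wr:24
I7  is:23  ro:24  ex:25  wr:26  — struct: LSU busy until I5 writes@22
I8  is:27  ro:28  ex:29  wr:30  — struct: LSU busy until I7 writes@26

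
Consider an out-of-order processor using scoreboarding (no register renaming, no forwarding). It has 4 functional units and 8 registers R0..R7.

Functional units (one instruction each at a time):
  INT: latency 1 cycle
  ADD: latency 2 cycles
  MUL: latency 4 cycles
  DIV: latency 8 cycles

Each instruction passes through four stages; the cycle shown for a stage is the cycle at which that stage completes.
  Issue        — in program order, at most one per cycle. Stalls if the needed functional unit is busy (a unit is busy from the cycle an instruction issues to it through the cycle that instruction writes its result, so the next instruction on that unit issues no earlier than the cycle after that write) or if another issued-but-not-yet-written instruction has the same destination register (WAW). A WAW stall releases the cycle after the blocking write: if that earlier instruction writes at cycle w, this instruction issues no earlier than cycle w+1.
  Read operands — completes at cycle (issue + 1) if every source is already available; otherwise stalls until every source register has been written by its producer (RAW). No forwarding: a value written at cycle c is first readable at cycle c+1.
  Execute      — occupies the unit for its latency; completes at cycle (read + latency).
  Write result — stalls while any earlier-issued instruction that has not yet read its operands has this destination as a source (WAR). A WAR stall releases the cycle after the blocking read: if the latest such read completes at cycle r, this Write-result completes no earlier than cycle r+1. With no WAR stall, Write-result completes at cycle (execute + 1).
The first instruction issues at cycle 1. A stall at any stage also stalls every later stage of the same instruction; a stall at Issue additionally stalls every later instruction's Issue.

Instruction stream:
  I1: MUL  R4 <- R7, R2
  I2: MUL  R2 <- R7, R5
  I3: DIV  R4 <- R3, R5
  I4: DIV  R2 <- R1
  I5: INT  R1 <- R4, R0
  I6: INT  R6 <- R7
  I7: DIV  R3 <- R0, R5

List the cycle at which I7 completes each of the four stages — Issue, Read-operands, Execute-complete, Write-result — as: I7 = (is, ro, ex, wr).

[1] I1 issues→MUL
[2] I1 reads
[6] I1 exec-done
[7] I1 writes R4
[8] I2 issues→MUL
[9] I2 reads · I3 issues→DIV
[10] I3 reads
[13] I2 exec-done
[14] I2 writes R2
[18] I3 exec-done
[19] I3 writes R4
[20] I4 issues→DIV
[21] I4 reads · I5 issues→INT
[22] I5 reads
[23] I5 exec-done
[24] I5 writes R1
[25] I6 issues→INT
[26] I6 reads
[27] I6 exec-done
[28] I6 writes R6
[29] I4 exec-done
[30] I4 writes R2
[31] I7 issues→DIV
[32] I7 reads
[40] I7 exec-done
[41] I7 writes R3

I7 = (31, 32, 40, 41)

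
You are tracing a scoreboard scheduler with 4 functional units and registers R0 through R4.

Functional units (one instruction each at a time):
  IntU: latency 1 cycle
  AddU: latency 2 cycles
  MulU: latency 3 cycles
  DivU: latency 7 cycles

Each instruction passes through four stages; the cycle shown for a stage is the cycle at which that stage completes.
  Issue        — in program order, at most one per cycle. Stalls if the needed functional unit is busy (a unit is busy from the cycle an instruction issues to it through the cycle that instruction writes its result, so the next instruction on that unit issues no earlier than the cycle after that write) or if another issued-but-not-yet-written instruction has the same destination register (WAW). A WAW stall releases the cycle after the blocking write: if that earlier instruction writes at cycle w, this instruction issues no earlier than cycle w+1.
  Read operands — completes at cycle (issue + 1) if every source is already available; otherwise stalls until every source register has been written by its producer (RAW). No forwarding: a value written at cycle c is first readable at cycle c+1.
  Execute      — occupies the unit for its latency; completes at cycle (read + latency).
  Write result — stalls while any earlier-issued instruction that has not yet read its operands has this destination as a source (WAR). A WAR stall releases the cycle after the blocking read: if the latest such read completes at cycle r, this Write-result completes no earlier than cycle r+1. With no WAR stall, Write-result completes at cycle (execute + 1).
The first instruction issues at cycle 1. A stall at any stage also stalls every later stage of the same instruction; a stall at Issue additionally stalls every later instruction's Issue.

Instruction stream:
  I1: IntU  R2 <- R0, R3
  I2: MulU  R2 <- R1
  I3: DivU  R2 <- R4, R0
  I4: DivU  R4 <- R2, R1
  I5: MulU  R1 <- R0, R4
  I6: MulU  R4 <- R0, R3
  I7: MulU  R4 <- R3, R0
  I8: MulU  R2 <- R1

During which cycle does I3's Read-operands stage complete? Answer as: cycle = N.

cycle = 12

t=1  issue I1 (IntU)
t=2  I1 read-ops
t=3  I1 finished on IntU
t=4  I1→R2
t=5  issue I2 (MulU)
t=6  I2 read-ops
t=9  I2 finished on MulU
t=10  I2→R2
t=11  issue I3 (DivU)
t=12  I3 read-ops
t=19  I3 finished on DivU
t=20  I3→R2
t=21  issue I4 (DivU)
t=22  I4 read-ops; issue I5 (MulU)
t=29  I4 finished on DivU
t=30  I4→R4
t=31  I5 read-ops
t=34  I5 finished on MulU
t=35  I5→R1
t=36  issue I6 (MulU)
t=37  I6 read-ops
t=40  I6 finished on MulU
t=41  I6→R4
t=42  issue I7 (MulU)
t=43  I7 read-ops
t=46  I7 finished on MulU
t=47  I7→R4
t=48  issue I8 (MulU)
t=49  I8 read-ops
t=52  I8 finished on MulU
t=53  I8→R2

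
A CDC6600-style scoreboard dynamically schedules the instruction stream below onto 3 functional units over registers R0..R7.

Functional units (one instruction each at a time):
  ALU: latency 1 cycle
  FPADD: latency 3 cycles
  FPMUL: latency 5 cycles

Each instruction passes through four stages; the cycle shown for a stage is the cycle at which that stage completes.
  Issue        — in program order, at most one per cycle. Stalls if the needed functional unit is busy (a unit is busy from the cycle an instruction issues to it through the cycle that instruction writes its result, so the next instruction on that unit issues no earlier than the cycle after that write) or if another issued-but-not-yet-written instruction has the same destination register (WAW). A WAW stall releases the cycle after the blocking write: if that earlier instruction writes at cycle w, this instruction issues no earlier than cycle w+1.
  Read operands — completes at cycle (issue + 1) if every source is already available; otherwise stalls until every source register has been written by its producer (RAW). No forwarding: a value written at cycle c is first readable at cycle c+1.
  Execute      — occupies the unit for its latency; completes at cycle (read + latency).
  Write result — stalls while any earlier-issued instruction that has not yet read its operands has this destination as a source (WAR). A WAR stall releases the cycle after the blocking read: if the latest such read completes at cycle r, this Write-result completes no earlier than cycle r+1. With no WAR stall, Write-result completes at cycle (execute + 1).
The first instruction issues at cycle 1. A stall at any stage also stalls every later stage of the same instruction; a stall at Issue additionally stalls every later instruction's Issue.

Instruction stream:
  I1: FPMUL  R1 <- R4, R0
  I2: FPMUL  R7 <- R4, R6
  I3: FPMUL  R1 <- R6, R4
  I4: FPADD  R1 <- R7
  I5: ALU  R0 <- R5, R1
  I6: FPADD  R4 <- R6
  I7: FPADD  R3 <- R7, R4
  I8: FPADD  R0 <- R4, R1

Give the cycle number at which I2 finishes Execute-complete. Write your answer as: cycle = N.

cycle = 15

I1  is:1  ro:2  ex:7  wr:8
I2  is:9  ro:10  ex:15  wr:16  — struct: FPMUL busy until I1 writes@8
I3  is:17  ro:18  ex:23  wr:24  — struct: FPMUL busy until I2 writes@16
I4  is:25  ro:26  ex:29  wr:30  — WAW R1: wait I3 write@24
I5  is:26  ro:31  ex:32  wr:33  — RAW R1: wait I4 write@30
I6  is:31  ro:32  ex:35  wr:36  — struct: FPADD busy until I4 writes@30
I7  is:37  ro:38  ex:41  wr:42  — struct: FPADD busy until I6 writes@36
I8  is:43  ro:44  ex:47  wr:48  — struct: FPADD busy until I7 writes@42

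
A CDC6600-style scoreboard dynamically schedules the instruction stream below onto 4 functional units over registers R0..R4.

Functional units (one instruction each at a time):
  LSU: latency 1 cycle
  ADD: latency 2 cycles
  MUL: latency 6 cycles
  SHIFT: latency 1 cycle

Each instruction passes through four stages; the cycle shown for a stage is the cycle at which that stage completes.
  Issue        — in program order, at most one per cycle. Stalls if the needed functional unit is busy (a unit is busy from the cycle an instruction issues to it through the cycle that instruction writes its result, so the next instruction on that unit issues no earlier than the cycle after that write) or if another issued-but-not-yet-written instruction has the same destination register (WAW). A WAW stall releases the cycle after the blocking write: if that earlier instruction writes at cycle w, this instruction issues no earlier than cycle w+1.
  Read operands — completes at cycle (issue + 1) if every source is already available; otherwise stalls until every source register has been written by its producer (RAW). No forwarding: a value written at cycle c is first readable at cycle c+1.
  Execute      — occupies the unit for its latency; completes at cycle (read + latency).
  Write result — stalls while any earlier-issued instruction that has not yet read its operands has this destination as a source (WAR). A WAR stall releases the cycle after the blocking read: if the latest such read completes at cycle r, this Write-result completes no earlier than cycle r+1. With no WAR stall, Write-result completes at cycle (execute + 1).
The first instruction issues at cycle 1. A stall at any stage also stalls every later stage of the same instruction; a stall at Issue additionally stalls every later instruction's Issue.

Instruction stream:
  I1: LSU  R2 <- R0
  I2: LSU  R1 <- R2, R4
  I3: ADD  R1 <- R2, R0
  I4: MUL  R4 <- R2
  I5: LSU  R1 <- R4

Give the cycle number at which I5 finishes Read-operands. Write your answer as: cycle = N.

cycle = 19

[1] I1 dispatched to LSU
[2] I1 operands ready
[3] I1 complete
[4] R2←I1
[5] I2 dispatched to LSU
[6] I2 operands ready
[7] I2 complete
[8] R1←I2
[9] I3 dispatched to ADD
[10] I3 operands ready, I4 dispatched to MUL
[11] I4 operands ready
[12] I3 complete
[13] R1←I3
[14] I5 dispatched to LSU
[17] I4 complete
[18] R4←I4
[19] I5 operands ready
[20] I5 complete
[21] R1←I5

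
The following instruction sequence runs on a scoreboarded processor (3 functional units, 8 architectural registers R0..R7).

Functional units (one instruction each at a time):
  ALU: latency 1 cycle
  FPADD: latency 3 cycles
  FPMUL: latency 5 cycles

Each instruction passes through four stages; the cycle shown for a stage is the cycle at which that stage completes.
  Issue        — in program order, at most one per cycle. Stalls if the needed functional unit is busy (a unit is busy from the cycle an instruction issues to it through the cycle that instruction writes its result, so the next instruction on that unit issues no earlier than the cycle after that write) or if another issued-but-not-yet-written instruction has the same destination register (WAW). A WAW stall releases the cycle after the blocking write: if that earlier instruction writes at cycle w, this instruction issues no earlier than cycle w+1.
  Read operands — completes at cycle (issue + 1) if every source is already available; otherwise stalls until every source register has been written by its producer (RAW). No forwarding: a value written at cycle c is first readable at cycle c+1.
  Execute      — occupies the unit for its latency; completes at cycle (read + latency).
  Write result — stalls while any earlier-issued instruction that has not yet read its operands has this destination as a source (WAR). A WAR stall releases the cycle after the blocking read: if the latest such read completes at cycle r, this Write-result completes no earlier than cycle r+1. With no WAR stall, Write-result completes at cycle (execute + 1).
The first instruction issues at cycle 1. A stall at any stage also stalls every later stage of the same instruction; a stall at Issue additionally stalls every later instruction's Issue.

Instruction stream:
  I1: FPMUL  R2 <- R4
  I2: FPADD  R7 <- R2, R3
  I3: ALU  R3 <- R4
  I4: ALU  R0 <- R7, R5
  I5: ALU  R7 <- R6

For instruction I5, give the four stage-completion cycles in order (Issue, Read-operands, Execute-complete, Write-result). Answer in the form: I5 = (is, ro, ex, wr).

I1 -> (1, 2, 7, 8)
I2 -> (2, 9, 12, 13)  // RAW R2: wait I1 write@8
I3 -> (3, 4, 5, 10)  // WAR R3: wait I2 read@9
I4 -> (11, 14, 15, 16)  // struct: ALU busy until I3 writes@10, RAW R7: wait I2 write@13
I5 -> (17, 18, 19, 20)  // struct: ALU busy until I4 writes@16

I5 = (17, 18, 19, 20)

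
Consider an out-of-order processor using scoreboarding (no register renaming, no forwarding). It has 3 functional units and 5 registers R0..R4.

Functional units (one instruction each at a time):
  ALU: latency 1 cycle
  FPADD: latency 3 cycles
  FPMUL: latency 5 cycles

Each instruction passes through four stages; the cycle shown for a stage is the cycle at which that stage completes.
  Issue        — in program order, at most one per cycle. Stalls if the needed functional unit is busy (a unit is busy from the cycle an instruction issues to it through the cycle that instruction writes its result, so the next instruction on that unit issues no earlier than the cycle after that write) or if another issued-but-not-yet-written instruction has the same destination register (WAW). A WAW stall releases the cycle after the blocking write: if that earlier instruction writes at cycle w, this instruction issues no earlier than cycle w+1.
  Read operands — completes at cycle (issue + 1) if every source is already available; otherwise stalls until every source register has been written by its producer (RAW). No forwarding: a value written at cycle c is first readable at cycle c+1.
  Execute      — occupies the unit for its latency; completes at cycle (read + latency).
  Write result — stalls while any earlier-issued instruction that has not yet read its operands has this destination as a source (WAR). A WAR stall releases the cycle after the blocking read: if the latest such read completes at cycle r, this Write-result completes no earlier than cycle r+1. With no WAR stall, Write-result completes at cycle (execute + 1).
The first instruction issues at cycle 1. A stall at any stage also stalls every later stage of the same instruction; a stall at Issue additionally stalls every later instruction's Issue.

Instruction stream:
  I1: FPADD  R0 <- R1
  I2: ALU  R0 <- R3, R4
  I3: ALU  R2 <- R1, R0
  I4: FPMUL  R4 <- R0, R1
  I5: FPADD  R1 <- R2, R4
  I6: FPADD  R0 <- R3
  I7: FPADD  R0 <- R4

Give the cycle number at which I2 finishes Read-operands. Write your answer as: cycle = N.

cycle = 8

[I1] 1/2/5/6
[I2] 7/8/9/10  (WAW R0: wait I1 write@6)
[I3] 11/12/13/14  (struct: ALU busy until I2 writes@10)
[I4] 12/13/18/19
[I5] 13/20/23/24  (RAW R4: wait I4 write@19)
[I6] 25/26/29/30  (struct: FPADD busy until I5 writes@24)
[I7] 31/32/35/36  (struct: FPADD busy until I6 writes@30)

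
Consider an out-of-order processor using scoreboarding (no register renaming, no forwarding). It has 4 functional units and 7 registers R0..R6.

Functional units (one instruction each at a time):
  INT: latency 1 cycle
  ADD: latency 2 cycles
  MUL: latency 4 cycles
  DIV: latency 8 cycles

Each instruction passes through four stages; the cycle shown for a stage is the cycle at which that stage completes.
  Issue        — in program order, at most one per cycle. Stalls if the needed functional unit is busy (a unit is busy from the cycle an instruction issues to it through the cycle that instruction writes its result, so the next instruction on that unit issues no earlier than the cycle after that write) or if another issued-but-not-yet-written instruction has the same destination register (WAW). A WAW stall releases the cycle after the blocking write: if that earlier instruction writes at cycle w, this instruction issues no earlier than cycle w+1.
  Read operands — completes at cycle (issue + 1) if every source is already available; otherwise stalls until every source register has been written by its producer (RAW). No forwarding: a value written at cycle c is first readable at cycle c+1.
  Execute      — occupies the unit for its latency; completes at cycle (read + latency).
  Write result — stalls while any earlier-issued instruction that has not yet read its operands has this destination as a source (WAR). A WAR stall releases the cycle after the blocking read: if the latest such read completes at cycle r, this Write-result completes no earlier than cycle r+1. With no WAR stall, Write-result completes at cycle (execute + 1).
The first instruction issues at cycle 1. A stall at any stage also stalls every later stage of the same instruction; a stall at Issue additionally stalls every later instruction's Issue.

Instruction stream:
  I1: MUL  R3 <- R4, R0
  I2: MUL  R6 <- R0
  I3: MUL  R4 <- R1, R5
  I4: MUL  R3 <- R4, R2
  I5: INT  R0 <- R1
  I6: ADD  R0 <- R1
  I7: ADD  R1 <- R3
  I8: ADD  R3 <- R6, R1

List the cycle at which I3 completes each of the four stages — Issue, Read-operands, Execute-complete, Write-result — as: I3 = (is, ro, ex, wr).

[1] I1 dispatched to MUL
[2] I1 operands ready
[6] I1 complete
[7] R3←I1
[8] I2 dispatched to MUL
[9] I2 operands ready
[13] I2 complete
[14] R6←I2
[15] I3 dispatched to MUL
[16] I3 operands ready
[20] I3 complete
[21] R4←I3
[22] I4 dispatched to MUL
[23] I4 operands ready | I5 dispatched to INT
[24] I5 operands ready
[25] I5 complete
[26] R0←I5
[27] I4 complete | I6 dispatched to ADD
[28] R3←I4 | I6 operands ready
[30] I6 complete
[31] R0←I6
[32] I7 dispatched to ADD
[33] I7 operands ready
[35] I7 complete
[36] R1←I7
[37] I8 dispatched to ADD
[38] I8 operands ready
[40] I8 complete
[41] R3←I8

I3 = (15, 16, 20, 21)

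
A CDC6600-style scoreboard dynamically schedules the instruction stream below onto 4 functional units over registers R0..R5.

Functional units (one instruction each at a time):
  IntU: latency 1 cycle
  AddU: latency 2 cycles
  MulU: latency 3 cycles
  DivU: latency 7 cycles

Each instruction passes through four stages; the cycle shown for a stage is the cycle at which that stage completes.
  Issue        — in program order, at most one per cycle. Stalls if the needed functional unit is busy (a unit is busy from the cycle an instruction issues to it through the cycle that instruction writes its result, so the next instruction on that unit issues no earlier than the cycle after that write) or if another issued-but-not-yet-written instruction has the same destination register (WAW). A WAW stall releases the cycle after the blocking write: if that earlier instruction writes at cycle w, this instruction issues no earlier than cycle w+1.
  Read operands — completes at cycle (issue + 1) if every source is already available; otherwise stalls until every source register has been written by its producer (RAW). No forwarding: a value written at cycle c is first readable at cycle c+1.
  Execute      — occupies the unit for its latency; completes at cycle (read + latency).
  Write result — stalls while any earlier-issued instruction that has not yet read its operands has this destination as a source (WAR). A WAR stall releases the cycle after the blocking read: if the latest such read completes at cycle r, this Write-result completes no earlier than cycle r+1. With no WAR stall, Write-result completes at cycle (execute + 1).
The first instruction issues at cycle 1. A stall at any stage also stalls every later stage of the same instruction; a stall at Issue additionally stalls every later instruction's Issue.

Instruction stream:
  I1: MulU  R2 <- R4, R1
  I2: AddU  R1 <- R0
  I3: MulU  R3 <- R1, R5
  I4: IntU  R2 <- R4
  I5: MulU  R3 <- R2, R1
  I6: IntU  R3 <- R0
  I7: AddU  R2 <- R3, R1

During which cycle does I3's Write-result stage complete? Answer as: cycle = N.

t=1  issue I1 (MulU)
t=2  I1 read-ops | issue I2 (AddU)
t=3  I2 read-ops
t=5  I1 finished on MulU | I2 finished on AddU
t=6  I1→R2 | I2→R1
t=7  issue I3 (MulU)
t=8  I3 read-ops | issue I4 (IntU)
t=9  I4 read-ops
t=10  I4 finished on IntU
t=11  I3 finished on MulU | I4→R2
t=12  I3→R3
t=13  issue I5 (MulU)
t=14  I5 read-ops
t=17  I5 finished on MulU
t=18  I5→R3
t=19  issue I6 (IntU)
t=20  I6 read-ops | issue I7 (AddU)
t=21  I6 finished on IntU
t=22  I6→R3
t=23  I7 read-ops
t=25  I7 finished on AddU
t=26  I7→R2

cycle = 12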